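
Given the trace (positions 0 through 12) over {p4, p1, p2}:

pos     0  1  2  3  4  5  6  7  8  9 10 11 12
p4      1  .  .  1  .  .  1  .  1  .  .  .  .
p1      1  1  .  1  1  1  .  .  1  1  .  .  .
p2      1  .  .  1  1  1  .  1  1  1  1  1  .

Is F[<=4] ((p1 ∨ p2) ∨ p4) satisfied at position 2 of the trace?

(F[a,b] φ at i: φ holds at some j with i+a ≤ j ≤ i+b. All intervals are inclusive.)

Check ((p1 ∨ p2) ∨ p4) at each j in [2,6]:
  j=2: false
  j=3: true
  j=4: true
  j=5: true
  j=6: true
Found at j=3 → formula holds.

Holds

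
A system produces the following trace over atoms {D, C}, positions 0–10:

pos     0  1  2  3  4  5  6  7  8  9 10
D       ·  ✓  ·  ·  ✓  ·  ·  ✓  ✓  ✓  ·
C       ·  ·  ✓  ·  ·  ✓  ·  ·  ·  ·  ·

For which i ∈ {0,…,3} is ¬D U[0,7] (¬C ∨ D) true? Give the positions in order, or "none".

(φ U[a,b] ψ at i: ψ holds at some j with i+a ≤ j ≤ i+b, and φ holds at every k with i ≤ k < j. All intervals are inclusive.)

0, 1, 2, 3

Evaluate at each i in [0,3]:
  i=0: ✓ (rhs at j=0)
  i=1: ✓ (rhs at j=1)
  i=2: ✓ (rhs at j=3; lhs holds on [2,2])
  i=3: ✓ (rhs at j=3)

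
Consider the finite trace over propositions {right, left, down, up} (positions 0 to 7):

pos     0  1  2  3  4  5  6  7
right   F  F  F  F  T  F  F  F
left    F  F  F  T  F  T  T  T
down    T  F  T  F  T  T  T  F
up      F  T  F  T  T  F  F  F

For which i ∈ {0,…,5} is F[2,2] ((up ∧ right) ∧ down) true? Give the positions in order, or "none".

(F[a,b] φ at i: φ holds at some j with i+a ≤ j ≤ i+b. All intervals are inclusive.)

Evaluate at each i in [0,5]:
  i=0: ✗ (none in [2,2])
  i=1: ✗ (none in [3,3])
  i=2: ✓ (witness j=4)
  i=3: ✗ (none in [5,5])
  i=4: ✗ (none in [6,6])
  i=5: ✗ (none in [7,7])

2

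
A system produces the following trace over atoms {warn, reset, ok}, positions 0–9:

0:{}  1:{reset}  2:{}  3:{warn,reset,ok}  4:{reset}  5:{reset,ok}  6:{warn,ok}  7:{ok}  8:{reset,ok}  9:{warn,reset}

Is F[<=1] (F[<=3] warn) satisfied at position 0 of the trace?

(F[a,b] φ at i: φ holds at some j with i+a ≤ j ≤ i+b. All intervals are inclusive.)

Holds

Check F[<=3] warn at each j in [0,1]:
  j=0: holds (witness at 3)
  j=1: holds (witness at 3)
Found at j=0 → formula holds.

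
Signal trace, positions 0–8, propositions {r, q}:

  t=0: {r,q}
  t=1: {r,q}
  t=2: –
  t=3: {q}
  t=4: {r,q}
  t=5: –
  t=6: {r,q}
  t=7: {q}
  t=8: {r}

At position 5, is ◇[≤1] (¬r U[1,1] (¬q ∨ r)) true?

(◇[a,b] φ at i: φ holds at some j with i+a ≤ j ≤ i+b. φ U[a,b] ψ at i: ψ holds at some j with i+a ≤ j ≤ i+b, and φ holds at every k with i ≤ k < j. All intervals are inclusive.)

Holds

Check (¬r U[1,1] (¬q ∨ r)) at each j in [5,6]:
  j=5: holds
  j=6: fails
Found at j=5 → formula holds.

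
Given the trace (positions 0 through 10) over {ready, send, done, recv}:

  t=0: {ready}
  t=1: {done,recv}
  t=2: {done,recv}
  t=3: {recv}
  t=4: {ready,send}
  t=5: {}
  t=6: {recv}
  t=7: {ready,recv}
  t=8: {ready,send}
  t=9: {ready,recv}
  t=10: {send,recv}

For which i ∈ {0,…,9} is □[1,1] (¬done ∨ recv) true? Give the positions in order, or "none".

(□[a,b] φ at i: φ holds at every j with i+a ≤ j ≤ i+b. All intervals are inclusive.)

Evaluate at each i in [0,9]:
  i=0: ✓ (all of [1,1])
  i=1: ✓ (all of [2,2])
  i=2: ✓ (all of [3,3])
  i=3: ✓ (all of [4,4])
  i=4: ✓ (all of [5,5])
  i=5: ✓ (all of [6,6])
  i=6: ✓ (all of [7,7])
  i=7: ✓ (all of [8,8])
  i=8: ✓ (all of [9,9])
  i=9: ✓ (all of [10,10])

0, 1, 2, 3, 4, 5, 6, 7, 8, 9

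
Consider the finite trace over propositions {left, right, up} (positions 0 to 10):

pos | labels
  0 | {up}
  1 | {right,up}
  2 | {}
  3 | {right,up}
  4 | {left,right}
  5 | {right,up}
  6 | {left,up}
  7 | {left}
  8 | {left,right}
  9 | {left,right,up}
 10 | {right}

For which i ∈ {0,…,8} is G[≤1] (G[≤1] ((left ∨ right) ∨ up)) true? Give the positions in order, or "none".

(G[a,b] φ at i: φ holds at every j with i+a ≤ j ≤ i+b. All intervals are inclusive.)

3, 4, 5, 6, 7, 8

Evaluate at each i in [0,8]:
  i=0: ✗ (fails at j=1)
  i=1: ✗ (fails at j=1)
  i=2: ✗ (fails at j=2)
  i=3: ✓ (all of [3,4])
  i=4: ✓ (all of [4,5])
  i=5: ✓ (all of [5,6])
  i=6: ✓ (all of [6,7])
  i=7: ✓ (all of [7,8])
  i=8: ✓ (all of [8,9])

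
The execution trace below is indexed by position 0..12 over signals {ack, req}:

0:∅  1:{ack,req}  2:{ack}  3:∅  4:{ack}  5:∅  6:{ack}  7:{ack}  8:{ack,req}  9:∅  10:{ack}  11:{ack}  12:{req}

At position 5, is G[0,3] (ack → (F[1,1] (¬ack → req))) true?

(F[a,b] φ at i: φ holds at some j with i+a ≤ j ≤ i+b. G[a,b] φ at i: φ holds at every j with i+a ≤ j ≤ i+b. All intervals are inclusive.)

No

Check (ack → (F[1,1] (¬ack → req))) at every j in [5,8]:
  j=5: antecedent false → ✓
  j=6: antecedent true; consequent holds (witness at 7) → ✓
  j=7: antecedent true; consequent holds (witness at 8) → ✓
  j=8: antecedent true; consequent fails (none in [9,9]) → ✗
Fails at j=8 → formula fails.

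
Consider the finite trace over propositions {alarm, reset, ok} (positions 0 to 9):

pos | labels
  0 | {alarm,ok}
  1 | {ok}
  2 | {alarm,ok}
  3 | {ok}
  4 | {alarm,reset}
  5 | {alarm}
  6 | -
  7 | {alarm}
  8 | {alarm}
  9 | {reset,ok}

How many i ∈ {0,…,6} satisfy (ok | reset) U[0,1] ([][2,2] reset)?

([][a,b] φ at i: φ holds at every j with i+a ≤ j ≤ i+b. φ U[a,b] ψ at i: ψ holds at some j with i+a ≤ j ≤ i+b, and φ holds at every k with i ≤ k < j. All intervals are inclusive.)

2

Evaluate at each i in [0,6]:
  i=0: ✗ (no rhs in [0,1])
  i=1: ✓ (rhs at j=2; lhs holds on [1,1])
  i=2: ✓ (rhs at j=2)
  i=3: ✗ (no rhs in [3,4])
  i=4: ✗ (no rhs in [4,5])
  i=5: ✗ (no rhs in [5,6])
  i=6: ✗ (lhs fails at k=6 before rhs at j=7)
Positions where it holds: {1, 2} → 2.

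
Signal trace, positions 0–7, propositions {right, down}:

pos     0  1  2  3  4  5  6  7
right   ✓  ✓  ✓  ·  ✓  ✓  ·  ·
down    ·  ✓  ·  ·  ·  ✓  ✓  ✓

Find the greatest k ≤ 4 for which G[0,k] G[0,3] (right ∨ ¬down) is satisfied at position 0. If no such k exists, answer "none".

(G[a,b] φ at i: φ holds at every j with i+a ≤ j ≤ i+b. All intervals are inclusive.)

2

G[0,3] (right ∨ ¬down) must hold from j=0 onward; find where it first fails.
  j=0: holds
  j=1: holds
  j=2: holds
  j=3: fails
Holds on [0,2], so largest k = 2.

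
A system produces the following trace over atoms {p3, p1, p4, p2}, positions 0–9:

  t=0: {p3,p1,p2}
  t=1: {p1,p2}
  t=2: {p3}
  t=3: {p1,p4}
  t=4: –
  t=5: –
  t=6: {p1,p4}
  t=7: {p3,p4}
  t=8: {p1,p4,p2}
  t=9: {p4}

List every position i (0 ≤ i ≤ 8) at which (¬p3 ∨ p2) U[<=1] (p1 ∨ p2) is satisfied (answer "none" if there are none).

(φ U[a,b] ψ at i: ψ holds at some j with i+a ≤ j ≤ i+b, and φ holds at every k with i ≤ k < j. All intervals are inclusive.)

Evaluate at each i in [0,8]:
  i=0: ✓ (rhs at j=0)
  i=1: ✓ (rhs at j=1)
  i=2: ✗ (lhs fails at k=2 before rhs at j=3)
  i=3: ✓ (rhs at j=3)
  i=4: ✗ (no rhs in [4,5])
  i=5: ✓ (rhs at j=6; lhs holds on [5,5])
  i=6: ✓ (rhs at j=6)
  i=7: ✗ (lhs fails at k=7 before rhs at j=8)
  i=8: ✓ (rhs at j=8)

0, 1, 3, 5, 6, 8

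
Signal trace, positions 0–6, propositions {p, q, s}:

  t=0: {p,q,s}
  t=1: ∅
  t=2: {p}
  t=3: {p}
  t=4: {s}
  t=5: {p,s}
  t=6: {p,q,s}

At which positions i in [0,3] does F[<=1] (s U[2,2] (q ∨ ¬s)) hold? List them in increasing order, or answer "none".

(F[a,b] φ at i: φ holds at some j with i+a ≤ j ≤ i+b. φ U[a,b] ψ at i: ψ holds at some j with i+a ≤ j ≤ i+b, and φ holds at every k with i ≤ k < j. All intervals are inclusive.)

Evaluate at each i in [0,3]:
  i=0: ✗ (none in [0,1])
  i=1: ✗ (none in [1,2])
  i=2: ✗ (none in [2,3])
  i=3: ✓ (witness j=4)

3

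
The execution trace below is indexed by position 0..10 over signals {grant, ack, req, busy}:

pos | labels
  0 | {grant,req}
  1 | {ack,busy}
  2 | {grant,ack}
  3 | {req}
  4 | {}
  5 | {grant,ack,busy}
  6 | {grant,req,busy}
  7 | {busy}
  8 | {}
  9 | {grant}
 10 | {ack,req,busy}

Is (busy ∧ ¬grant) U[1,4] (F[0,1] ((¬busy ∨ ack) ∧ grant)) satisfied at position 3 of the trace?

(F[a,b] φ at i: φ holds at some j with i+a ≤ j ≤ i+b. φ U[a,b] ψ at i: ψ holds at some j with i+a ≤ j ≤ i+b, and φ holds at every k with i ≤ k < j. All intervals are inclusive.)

Does not hold

Need some j in [4,7] with F[0,1] ((¬busy ∨ ack) ∧ grant), and (busy ∧ ¬grant) at every k in [3,j-1].
  j=4: F[0,1] ((¬busy ∨ ack) ∧ grant) holds, but (busy ∧ ¬grant) fails at k=3 → not this j.
  j=5: F[0,1] ((¬busy ∨ ack) ∧ grant) holds, but (busy ∧ ¬grant) fails at k=3 → not this j.
  j=6: F[0,1] ((¬busy ∨ ack) ∧ grant) — fails (none in [6,7]).
  j=7: F[0,1] ((¬busy ∨ ack) ∧ grant) — fails (none in [7,8]).
No j in the window works → until fails.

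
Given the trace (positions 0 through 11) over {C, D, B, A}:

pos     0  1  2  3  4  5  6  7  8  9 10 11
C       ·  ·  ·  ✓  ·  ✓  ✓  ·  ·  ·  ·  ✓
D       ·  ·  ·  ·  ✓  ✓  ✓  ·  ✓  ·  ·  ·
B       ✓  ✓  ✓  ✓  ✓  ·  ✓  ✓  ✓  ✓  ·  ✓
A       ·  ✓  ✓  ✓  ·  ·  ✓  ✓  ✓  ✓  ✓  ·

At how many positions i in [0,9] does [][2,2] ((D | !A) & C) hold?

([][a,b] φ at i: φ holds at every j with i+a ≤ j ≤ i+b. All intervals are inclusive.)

Evaluate at each i in [0,9]:
  i=0: ✗ (fails at j=2)
  i=1: ✗ (fails at j=3)
  i=2: ✗ (fails at j=4)
  i=3: ✓ (all of [5,5])
  i=4: ✓ (all of [6,6])
  i=5: ✗ (fails at j=7)
  i=6: ✗ (fails at j=8)
  i=7: ✗ (fails at j=9)
  i=8: ✗ (fails at j=10)
  i=9: ✓ (all of [11,11])
Positions where it holds: {3, 4, 9} → 3.

3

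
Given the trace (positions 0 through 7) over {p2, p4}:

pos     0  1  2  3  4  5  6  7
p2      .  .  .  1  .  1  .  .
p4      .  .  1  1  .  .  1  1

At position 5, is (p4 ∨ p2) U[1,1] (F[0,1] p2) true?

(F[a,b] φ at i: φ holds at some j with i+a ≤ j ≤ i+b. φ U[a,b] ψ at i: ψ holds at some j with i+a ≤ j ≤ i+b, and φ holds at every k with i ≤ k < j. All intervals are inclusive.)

Need some j in [6,6] with F[0,1] p2, and (p4 ∨ p2) at every k in [5,j-1].
  j=6: F[0,1] p2 — fails (none in [6,7]).
No j in the window works → until fails.

Does not hold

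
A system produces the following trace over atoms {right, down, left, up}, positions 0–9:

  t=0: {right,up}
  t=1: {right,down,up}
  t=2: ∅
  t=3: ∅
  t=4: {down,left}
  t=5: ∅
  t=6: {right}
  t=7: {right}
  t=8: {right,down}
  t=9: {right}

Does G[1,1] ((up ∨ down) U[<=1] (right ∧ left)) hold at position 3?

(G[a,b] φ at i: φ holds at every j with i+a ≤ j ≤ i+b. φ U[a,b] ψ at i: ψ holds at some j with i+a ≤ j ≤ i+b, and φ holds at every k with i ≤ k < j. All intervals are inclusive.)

No

Check ((up ∨ down) U[<=1] (right ∧ left)) at every j in [4,4]:
  j=4: fails
Fails at j=4 → formula fails.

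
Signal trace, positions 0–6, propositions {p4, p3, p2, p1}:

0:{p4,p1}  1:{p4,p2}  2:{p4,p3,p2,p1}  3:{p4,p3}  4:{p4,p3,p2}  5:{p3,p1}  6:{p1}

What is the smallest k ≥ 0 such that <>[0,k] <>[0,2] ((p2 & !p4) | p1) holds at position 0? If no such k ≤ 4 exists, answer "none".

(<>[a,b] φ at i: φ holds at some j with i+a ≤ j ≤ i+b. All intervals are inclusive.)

Scan j = 0,1,… for <>[0,2] ((p2 & !p4) | p1):
  j=0: holds
First hit at j=0, so smallest k = 0-0 = 0.

0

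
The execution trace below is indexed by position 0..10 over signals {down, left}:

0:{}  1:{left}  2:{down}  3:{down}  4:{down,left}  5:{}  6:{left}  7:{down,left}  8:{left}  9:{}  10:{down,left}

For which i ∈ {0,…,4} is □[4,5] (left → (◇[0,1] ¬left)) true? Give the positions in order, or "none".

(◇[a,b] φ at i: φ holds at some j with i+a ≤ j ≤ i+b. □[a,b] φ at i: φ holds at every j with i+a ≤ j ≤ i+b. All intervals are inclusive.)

0, 4

Evaluate at each i in [0,4]:
  i=0: ✓ (all of [4,5])
  i=1: ✗ (fails at j=6)
  i=2: ✗ (fails at j=6)
  i=3: ✗ (fails at j=7)
  i=4: ✓ (all of [8,9])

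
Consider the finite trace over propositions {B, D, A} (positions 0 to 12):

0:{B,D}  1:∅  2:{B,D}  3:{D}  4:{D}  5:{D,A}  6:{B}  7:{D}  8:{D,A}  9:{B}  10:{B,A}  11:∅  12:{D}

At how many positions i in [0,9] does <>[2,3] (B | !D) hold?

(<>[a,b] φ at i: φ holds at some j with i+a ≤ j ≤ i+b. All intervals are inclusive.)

Evaluate at each i in [0,9]:
  i=0: ✓ (witness j=2)
  i=1: ✗ (none in [3,4])
  i=2: ✗ (none in [4,5])
  i=3: ✓ (witness j=6)
  i=4: ✓ (witness j=6)
  i=5: ✗ (none in [7,8])
  i=6: ✓ (witness j=9)
  i=7: ✓ (witness j=9)
  i=8: ✓ (witness j=10)
  i=9: ✓ (witness j=11)
Positions where it holds: {0, 3, 4, 6, 7, 8, 9} → 7.

7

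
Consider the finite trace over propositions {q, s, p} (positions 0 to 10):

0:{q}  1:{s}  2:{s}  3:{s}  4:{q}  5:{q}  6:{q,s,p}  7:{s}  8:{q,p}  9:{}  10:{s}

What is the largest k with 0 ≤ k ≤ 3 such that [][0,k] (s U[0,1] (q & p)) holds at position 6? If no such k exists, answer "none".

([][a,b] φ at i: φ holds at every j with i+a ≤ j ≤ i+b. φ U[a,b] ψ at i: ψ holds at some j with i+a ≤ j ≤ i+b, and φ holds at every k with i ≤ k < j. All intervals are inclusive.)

2

(s U[0,1] (q & p)) must hold from j=6 onward; find where it first fails.
  j=6: holds
  j=7: holds
  j=8: holds
  j=9: fails
Holds on [6,8], so largest k = 2.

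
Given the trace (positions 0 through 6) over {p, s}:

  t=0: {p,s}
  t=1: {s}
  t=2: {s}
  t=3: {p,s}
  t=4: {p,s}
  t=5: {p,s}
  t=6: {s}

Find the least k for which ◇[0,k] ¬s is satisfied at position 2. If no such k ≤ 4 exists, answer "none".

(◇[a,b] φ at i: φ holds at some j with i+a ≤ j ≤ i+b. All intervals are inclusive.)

Scan j = 2,3,… for ¬s:
  j=2: fails
  j=3: fails
  j=4: fails
  j=5: fails
  j=6: fails
No j in [2,6] satisfies it → none.

none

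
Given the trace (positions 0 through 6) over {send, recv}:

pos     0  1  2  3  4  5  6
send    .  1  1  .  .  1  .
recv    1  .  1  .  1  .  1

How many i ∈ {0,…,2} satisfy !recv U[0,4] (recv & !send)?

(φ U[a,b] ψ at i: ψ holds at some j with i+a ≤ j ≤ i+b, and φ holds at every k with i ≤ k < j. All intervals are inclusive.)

1

Evaluate at each i in [0,2]:
  i=0: ✓ (rhs at j=0)
  i=1: ✗ (lhs fails at k=2 before rhs at j=4)
  i=2: ✗ (lhs fails at k=2 before rhs at j=4)
Positions where it holds: {0} → 1.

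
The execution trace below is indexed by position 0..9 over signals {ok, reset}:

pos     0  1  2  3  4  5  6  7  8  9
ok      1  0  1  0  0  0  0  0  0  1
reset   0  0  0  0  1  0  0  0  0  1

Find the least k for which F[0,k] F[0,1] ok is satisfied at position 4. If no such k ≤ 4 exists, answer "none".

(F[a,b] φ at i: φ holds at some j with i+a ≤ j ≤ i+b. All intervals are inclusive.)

4

Scan j = 4,5,… for F[0,1] ok:
  j=4: fails
  j=5: fails
  j=6: fails
  j=7: fails
  j=8: holds
First hit at j=8, so smallest k = 8-4 = 4.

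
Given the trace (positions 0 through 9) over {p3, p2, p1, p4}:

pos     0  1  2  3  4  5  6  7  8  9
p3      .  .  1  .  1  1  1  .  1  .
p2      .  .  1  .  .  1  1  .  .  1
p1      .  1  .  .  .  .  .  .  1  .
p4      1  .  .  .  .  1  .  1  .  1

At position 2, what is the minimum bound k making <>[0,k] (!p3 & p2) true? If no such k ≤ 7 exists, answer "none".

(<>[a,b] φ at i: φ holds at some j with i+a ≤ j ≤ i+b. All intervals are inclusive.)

7

Scan j = 2,3,… for (!p3 & p2):
  j=2: fails
  j=3: fails
  j=4: fails
  j=5: fails
  j=6: fails
  j=7: fails
  j=8: fails
  j=9: holds
First hit at j=9, so smallest k = 9-2 = 7.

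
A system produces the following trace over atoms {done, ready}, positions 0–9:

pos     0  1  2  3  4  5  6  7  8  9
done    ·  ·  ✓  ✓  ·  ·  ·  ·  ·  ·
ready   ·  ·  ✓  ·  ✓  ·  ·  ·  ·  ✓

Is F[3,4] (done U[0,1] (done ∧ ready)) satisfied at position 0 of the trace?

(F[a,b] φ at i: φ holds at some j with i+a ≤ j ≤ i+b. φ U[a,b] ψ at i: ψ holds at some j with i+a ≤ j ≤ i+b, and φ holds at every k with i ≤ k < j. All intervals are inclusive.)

False

Check (done U[0,1] (done ∧ ready)) at each j in [3,4]:
  j=3: fails
  j=4: fails
No position in the window satisfies it → formula fails.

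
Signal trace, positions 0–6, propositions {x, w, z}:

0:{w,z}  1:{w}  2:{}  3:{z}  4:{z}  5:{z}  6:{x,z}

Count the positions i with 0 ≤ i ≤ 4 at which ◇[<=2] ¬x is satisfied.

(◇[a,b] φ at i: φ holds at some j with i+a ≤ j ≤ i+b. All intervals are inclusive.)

5

Evaluate at each i in [0,4]:
  i=0: ✓ (witness j=0)
  i=1: ✓ (witness j=1)
  i=2: ✓ (witness j=2)
  i=3: ✓ (witness j=3)
  i=4: ✓ (witness j=4)
Positions where it holds: {0, 1, 2, 3, 4} → 5.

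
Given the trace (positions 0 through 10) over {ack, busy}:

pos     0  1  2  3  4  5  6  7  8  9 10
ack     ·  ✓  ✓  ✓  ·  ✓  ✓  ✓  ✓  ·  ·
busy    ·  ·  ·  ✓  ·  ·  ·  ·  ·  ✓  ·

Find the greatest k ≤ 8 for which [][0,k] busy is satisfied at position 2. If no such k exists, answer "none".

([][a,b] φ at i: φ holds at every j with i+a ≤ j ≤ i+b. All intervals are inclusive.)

busy must hold from j=2 onward; find where it first fails.
  j=2: fails → no k works.

none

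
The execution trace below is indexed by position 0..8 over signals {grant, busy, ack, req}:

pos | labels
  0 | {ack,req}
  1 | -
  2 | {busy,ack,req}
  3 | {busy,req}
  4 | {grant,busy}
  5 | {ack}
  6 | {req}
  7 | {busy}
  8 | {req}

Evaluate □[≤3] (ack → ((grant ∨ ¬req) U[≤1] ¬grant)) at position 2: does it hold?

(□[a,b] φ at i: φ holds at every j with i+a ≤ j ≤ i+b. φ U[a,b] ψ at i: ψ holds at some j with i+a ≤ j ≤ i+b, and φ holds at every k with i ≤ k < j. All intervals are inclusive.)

Check (ack → ((grant ∨ ¬req) U[≤1] ¬grant)) at every j in [2,5]:
  j=2: antecedent true; consequent holds → ✓
  j=3: antecedent false → ✓
  j=4: antecedent false → ✓
  j=5: antecedent true; consequent holds → ✓
All positions satisfy it → formula holds.

True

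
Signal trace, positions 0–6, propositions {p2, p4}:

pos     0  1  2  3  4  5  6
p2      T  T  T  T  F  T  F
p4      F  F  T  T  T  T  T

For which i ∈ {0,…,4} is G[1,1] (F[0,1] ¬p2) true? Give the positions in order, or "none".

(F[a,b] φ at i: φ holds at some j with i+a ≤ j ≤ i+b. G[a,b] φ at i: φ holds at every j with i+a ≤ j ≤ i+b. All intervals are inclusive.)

2, 3, 4

Evaluate at each i in [0,4]:
  i=0: ✗ (fails at j=1)
  i=1: ✗ (fails at j=2)
  i=2: ✓ (all of [3,3])
  i=3: ✓ (all of [4,4])
  i=4: ✓ (all of [5,5])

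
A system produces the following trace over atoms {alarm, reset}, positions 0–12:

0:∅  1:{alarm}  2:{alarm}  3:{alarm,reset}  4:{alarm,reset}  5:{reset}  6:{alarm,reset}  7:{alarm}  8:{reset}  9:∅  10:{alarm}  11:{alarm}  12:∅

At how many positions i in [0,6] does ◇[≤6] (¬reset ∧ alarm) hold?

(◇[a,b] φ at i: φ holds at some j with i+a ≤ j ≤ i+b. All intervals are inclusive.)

Evaluate at each i in [0,6]:
  i=0: ✓ (witness j=1)
  i=1: ✓ (witness j=1)
  i=2: ✓ (witness j=2)
  i=3: ✓ (witness j=7)
  i=4: ✓ (witness j=7)
  i=5: ✓ (witness j=7)
  i=6: ✓ (witness j=7)
Positions where it holds: {0, 1, 2, 3, 4, 5, 6} → 7.

7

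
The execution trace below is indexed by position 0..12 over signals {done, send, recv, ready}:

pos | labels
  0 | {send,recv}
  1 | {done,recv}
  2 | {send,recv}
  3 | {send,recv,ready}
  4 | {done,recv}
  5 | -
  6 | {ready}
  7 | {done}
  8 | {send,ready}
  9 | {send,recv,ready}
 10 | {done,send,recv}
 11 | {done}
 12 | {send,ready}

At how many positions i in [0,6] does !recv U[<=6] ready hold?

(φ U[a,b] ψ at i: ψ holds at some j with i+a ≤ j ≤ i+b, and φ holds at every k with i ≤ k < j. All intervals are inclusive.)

Evaluate at each i in [0,6]:
  i=0: ✗ (lhs fails at k=0 before rhs at j=3)
  i=1: ✗ (lhs fails at k=1 before rhs at j=3)
  i=2: ✗ (lhs fails at k=2 before rhs at j=3)
  i=3: ✓ (rhs at j=3)
  i=4: ✗ (lhs fails at k=4 before rhs at j=6)
  i=5: ✓ (rhs at j=6; lhs holds on [5,5])
  i=6: ✓ (rhs at j=6)
Positions where it holds: {3, 5, 6} → 3.

3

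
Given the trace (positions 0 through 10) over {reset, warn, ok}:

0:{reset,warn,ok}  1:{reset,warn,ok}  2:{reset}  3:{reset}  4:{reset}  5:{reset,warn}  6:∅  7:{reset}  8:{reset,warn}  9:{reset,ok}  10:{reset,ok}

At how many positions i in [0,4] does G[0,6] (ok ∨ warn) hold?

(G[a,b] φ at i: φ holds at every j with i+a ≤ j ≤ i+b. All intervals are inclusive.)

Evaluate at each i in [0,4]:
  i=0: ✗ (fails at j=2)
  i=1: ✗ (fails at j=2)
  i=2: ✗ (fails at j=2)
  i=3: ✗ (fails at j=3)
  i=4: ✗ (fails at j=4)
Positions where it holds: {} → 0.

0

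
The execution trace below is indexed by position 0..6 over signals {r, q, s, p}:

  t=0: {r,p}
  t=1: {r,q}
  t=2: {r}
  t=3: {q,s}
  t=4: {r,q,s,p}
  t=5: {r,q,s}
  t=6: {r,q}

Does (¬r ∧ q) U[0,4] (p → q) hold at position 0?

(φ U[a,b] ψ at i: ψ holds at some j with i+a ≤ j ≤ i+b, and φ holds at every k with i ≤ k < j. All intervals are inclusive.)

Need some j in [0,4] with (p → q), and (¬r ∧ q) at every k in [0,j-1].
  j=0: (p → q) false.
  j=1: (p → q) holds, but (¬r ∧ q) fails at k=0 → not this j.
  j=2: (p → q) holds, but (¬r ∧ q) fails at k=0 → not this j.
  j=3: (p → q) holds, but (¬r ∧ q) fails at k=0 → not this j.
  j=4: (p → q) holds, but (¬r ∧ q) fails at k=0 → not this j.
No j in the window works → until fails.

Does not hold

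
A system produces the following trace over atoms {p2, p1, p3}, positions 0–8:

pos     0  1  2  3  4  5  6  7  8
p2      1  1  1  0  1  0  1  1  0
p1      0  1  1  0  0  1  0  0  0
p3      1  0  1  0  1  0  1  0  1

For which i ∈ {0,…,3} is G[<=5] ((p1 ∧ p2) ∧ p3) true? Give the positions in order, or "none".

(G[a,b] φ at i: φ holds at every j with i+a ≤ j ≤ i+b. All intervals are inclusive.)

Evaluate at each i in [0,3]:
  i=0: ✗ (fails at j=0)
  i=1: ✗ (fails at j=1)
  i=2: ✗ (fails at j=3)
  i=3: ✗ (fails at j=3)

none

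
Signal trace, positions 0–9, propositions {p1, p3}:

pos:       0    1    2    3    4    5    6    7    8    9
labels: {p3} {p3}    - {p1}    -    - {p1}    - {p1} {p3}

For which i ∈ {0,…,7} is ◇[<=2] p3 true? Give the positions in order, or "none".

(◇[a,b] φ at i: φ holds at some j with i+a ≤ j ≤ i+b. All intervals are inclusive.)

Evaluate at each i in [0,7]:
  i=0: ✓ (witness j=0)
  i=1: ✓ (witness j=1)
  i=2: ✗ (none in [2,4])
  i=3: ✗ (none in [3,5])
  i=4: ✗ (none in [4,6])
  i=5: ✗ (none in [5,7])
  i=6: ✗ (none in [6,8])
  i=7: ✓ (witness j=9)

0, 1, 7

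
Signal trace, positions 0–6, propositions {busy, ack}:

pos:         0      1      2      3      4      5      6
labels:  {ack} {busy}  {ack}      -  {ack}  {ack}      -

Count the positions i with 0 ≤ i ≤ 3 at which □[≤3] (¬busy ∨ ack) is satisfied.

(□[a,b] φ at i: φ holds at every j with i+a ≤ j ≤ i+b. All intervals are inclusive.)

Evaluate at each i in [0,3]:
  i=0: ✗ (fails at j=1)
  i=1: ✗ (fails at j=1)
  i=2: ✓ (all of [2,5])
  i=3: ✓ (all of [3,6])
Positions where it holds: {2, 3} → 2.

2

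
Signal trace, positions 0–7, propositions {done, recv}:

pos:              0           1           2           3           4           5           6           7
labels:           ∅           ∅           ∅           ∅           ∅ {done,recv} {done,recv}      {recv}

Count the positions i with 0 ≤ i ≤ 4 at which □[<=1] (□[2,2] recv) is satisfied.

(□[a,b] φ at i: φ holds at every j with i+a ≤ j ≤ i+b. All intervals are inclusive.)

Evaluate at each i in [0,4]:
  i=0: ✗ (fails at j=0)
  i=1: ✗ (fails at j=1)
  i=2: ✗ (fails at j=2)
  i=3: ✓ (all of [3,4])
  i=4: ✓ (all of [4,5])
Positions where it holds: {3, 4} → 2.

2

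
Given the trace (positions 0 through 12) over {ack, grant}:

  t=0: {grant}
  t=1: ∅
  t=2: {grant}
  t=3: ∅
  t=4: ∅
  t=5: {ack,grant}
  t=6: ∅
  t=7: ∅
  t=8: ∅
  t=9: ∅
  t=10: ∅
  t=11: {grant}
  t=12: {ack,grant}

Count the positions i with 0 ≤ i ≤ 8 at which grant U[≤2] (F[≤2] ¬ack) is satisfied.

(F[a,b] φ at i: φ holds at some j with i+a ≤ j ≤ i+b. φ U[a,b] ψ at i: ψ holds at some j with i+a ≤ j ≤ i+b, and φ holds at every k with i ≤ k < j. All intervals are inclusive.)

Evaluate at each i in [0,8]:
  i=0: ✓ (rhs at j=0)
  i=1: ✓ (rhs at j=1)
  i=2: ✓ (rhs at j=2)
  i=3: ✓ (rhs at j=3)
  i=4: ✓ (rhs at j=4)
  i=5: ✓ (rhs at j=5)
  i=6: ✓ (rhs at j=6)
  i=7: ✓ (rhs at j=7)
  i=8: ✓ (rhs at j=8)
Positions where it holds: {0, 1, 2, 3, 4, 5, 6, 7, 8} → 9.

9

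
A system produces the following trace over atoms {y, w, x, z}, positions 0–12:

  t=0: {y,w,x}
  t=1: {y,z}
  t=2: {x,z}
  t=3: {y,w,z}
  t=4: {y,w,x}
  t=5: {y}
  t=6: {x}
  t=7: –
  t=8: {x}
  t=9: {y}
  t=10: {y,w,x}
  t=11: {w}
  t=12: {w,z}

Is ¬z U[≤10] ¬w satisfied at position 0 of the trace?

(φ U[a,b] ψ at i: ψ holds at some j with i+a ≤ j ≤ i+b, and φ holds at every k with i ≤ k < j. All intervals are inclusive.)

Need some j in [0,10] with ¬w, and ¬z at every k in [0,j-1].
  j=0: ¬w false.
  j=1: ¬w holds; ¬z holds at every k in [0,0] → satisfied.

Holds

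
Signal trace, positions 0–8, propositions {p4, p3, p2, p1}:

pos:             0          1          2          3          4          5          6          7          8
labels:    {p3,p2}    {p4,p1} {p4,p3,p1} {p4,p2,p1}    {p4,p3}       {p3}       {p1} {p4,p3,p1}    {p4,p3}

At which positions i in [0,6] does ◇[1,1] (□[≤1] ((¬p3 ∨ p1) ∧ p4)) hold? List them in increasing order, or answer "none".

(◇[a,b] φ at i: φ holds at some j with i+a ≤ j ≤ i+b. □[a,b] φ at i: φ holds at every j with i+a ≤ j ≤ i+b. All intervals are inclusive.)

Evaluate at each i in [0,6]:
  i=0: ✓ (witness j=1)
  i=1: ✓ (witness j=2)
  i=2: ✗ (none in [3,3])
  i=3: ✗ (none in [4,4])
  i=4: ✗ (none in [5,5])
  i=5: ✗ (none in [6,6])
  i=6: ✗ (none in [7,7])

0, 1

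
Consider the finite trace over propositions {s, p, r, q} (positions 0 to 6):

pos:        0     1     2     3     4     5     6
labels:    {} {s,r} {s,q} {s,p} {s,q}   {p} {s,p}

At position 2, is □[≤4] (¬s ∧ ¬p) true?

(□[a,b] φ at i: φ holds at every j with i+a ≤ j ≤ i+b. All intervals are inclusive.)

Check (¬s ∧ ¬p) at every j in [2,6]:
  j=2: false
  j=3: false
  j=4: false
  j=5: false
  j=6: false
Fails at j=2 → formula fails.

False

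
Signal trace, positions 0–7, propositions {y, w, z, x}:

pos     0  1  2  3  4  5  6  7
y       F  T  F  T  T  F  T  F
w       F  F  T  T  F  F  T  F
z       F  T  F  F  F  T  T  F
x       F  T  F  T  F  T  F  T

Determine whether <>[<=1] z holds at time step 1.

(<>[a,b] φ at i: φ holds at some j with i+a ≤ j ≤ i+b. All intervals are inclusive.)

Check z at each j in [1,2]:
  j=1: true
  j=2: false
Found at j=1 → formula holds.

Yes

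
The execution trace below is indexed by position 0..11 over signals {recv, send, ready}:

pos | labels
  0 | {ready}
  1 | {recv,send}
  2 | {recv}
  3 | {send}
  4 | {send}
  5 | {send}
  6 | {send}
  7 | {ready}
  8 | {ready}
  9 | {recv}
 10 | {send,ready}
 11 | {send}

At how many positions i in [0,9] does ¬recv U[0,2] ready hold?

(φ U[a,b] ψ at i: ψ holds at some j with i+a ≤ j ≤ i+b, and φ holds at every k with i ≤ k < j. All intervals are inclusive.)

Evaluate at each i in [0,9]:
  i=0: ✓ (rhs at j=0)
  i=1: ✗ (no rhs in [1,3])
  i=2: ✗ (no rhs in [2,4])
  i=3: ✗ (no rhs in [3,5])
  i=4: ✗ (no rhs in [4,6])
  i=5: ✓ (rhs at j=7; lhs holds on [5,6])
  i=6: ✓ (rhs at j=7; lhs holds on [6,6])
  i=7: ✓ (rhs at j=7)
  i=8: ✓ (rhs at j=8)
  i=9: ✗ (lhs fails at k=9 before rhs at j=10)
Positions where it holds: {0, 5, 6, 7, 8} → 5.

5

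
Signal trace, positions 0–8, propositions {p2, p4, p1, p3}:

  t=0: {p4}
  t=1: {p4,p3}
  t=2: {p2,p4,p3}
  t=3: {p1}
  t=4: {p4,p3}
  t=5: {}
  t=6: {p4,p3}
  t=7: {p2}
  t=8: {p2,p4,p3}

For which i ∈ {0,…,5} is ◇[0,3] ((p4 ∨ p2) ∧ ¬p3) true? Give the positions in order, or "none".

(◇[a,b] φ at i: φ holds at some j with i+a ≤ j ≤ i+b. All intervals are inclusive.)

0, 4, 5

Evaluate at each i in [0,5]:
  i=0: ✓ (witness j=0)
  i=1: ✗ (none in [1,4])
  i=2: ✗ (none in [2,5])
  i=3: ✗ (none in [3,6])
  i=4: ✓ (witness j=7)
  i=5: ✓ (witness j=7)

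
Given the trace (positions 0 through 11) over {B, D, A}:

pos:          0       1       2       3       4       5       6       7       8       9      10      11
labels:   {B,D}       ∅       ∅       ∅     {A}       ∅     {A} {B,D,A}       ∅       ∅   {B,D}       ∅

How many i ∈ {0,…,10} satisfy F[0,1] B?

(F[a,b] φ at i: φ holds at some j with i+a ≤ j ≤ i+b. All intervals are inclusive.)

Evaluate at each i in [0,10]:
  i=0: ✓ (witness j=0)
  i=1: ✗ (none in [1,2])
  i=2: ✗ (none in [2,3])
  i=3: ✗ (none in [3,4])
  i=4: ✗ (none in [4,5])
  i=5: ✗ (none in [5,6])
  i=6: ✓ (witness j=7)
  i=7: ✓ (witness j=7)
  i=8: ✗ (none in [8,9])
  i=9: ✓ (witness j=10)
  i=10: ✓ (witness j=10)
Positions where it holds: {0, 6, 7, 9, 10} → 5.

5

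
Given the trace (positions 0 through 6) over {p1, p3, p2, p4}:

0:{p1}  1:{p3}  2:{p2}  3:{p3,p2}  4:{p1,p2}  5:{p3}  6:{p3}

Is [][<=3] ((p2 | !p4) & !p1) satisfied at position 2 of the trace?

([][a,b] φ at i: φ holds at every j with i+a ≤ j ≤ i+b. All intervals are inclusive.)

Does not hold

Check ((p2 | !p4) & !p1) at every j in [2,5]:
  j=2: true
  j=3: true
  j=4: false
  j=5: true
Fails at j=4 → formula fails.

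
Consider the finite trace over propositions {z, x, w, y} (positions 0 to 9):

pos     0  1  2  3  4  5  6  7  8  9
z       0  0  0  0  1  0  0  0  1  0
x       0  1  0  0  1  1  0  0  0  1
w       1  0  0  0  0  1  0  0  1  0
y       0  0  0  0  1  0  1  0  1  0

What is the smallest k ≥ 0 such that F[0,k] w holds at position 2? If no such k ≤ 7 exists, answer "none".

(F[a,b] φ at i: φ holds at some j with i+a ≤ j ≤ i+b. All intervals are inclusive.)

Scan j = 2,3,… for w:
  j=2: fails
  j=3: fails
  j=4: fails
  j=5: holds
First hit at j=5, so smallest k = 5-2 = 3.

3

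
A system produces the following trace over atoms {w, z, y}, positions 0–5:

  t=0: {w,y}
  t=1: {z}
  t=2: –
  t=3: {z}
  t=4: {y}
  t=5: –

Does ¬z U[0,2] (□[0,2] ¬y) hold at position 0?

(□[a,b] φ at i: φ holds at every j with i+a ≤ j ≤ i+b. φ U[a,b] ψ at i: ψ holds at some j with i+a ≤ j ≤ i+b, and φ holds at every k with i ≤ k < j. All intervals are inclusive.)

Yes

Need some j in [0,2] with □[0,2] ¬y, and ¬z at every k in [0,j-1].
  j=0: □[0,2] ¬y — fails at 0.
  j=1: □[0,2] ¬y holds; ¬z holds at every k in [0,0] → satisfied.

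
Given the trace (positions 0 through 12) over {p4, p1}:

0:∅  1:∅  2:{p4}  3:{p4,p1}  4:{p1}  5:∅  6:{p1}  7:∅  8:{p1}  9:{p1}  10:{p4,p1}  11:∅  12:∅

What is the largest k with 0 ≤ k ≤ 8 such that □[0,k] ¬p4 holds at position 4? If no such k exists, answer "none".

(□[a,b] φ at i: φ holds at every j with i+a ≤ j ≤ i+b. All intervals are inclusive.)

5

¬p4 must hold from j=4 onward; find where it first fails.
  j=4: holds
  j=5: holds
  j=6: holds
  j=7: holds
  j=8: holds
  j=9: holds
  j=10: fails
Holds on [4,9], so largest k = 5.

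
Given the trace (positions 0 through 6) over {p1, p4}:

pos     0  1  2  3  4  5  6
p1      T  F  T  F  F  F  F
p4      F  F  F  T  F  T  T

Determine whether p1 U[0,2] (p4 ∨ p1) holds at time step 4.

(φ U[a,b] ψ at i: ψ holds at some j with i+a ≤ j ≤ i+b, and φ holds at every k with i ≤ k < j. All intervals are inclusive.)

Need some j in [4,6] with (p4 ∨ p1), and p1 at every k in [4,j-1].
  j=4: (p4 ∨ p1) false.
  j=5: (p4 ∨ p1) holds, but p1 fails at k=4 → not this j.
  j=6: (p4 ∨ p1) holds, but p1 fails at k=4 → not this j.
No j in the window works → until fails.

False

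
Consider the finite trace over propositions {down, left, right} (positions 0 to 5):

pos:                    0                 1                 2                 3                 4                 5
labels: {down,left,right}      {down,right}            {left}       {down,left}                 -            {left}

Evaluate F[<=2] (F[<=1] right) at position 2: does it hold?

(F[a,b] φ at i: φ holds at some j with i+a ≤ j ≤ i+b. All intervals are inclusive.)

Check F[<=1] right at each j in [2,4]:
  j=2: fails (none in [2,3])
  j=3: fails (none in [3,4])
  j=4: fails (none in [4,5])
No position in the window satisfies it → formula fails.

False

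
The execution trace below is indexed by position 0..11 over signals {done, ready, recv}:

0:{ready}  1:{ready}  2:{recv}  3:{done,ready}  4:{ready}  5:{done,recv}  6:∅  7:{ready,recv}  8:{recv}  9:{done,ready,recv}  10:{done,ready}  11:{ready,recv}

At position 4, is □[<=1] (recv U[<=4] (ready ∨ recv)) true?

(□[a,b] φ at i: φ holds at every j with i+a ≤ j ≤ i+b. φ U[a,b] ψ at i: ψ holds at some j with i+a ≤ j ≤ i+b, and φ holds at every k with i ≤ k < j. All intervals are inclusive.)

True

Check (recv U[<=4] (ready ∨ recv)) at every j in [4,5]:
  j=4: holds
  j=5: holds
All positions satisfy it → formula holds.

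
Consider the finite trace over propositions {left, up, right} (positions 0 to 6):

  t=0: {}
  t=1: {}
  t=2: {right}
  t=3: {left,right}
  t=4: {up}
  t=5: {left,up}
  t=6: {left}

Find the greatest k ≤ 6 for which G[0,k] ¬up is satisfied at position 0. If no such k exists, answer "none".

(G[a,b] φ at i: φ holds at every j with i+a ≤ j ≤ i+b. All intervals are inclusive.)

¬up must hold from j=0 onward; find where it first fails.
  j=0: holds
  j=1: holds
  j=2: holds
  j=3: holds
  j=4: fails
Holds on [0,3], so largest k = 3.

3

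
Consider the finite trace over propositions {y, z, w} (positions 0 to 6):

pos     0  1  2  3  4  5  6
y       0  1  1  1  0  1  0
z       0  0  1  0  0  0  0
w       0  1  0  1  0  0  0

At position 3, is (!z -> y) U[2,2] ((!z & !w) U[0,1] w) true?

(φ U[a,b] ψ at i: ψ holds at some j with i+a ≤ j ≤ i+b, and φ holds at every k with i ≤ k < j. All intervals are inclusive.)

Need some j in [5,5] with ((!z & !w) U[0,1] w), and (!z -> y) at every k in [3,j-1].
  j=5: ((!z & !w) U[0,1] w) — fails.
No j in the window works → until fails.

Does not hold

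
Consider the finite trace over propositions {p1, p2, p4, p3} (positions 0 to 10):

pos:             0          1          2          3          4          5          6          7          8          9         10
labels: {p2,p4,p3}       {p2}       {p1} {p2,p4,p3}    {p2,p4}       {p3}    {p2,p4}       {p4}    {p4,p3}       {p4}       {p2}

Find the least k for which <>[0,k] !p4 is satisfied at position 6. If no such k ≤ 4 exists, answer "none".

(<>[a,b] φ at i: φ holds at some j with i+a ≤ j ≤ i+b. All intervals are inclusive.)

Scan j = 6,7,… for !p4:
  j=6: fails
  j=7: fails
  j=8: fails
  j=9: fails
  j=10: holds
First hit at j=10, so smallest k = 10-6 = 4.

4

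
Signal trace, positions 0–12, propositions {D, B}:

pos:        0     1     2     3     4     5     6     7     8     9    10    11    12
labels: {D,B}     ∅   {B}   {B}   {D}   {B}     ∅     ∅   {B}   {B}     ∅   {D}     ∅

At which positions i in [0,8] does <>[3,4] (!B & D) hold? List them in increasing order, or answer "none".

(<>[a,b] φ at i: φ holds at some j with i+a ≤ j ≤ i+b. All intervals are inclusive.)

0, 1, 7, 8

Evaluate at each i in [0,8]:
  i=0: ✓ (witness j=4)
  i=1: ✓ (witness j=4)
  i=2: ✗ (none in [5,6])
  i=3: ✗ (none in [6,7])
  i=4: ✗ (none in [7,8])
  i=5: ✗ (none in [8,9])
  i=6: ✗ (none in [9,10])
  i=7: ✓ (witness j=11)
  i=8: ✓ (witness j=11)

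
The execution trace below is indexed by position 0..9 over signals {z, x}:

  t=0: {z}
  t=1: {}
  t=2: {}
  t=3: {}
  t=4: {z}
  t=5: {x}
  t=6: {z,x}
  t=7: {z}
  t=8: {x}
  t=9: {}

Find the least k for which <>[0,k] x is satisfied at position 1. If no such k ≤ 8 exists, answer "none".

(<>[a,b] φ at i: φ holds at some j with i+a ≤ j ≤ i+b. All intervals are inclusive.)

4

Scan j = 1,2,… for x:
  j=1: fails
  j=2: fails
  j=3: fails
  j=4: fails
  j=5: holds
First hit at j=5, so smallest k = 5-1 = 4.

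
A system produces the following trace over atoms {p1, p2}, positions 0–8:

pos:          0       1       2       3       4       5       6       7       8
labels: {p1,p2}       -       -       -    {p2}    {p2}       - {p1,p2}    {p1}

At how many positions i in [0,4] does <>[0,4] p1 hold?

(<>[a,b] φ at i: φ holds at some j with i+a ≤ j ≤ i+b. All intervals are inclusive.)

3

Evaluate at each i in [0,4]:
  i=0: ✓ (witness j=0)
  i=1: ✗ (none in [1,5])
  i=2: ✗ (none in [2,6])
  i=3: ✓ (witness j=7)
  i=4: ✓ (witness j=7)
Positions where it holds: {0, 3, 4} → 3.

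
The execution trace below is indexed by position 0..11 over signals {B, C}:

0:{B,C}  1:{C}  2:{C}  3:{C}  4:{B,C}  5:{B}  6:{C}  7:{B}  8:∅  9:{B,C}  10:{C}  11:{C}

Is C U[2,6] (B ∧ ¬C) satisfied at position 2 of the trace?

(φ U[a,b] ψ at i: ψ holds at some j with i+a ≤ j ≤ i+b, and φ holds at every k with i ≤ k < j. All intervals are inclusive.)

Need some j in [4,8] with (B ∧ ¬C), and C at every k in [2,j-1].
  j=4: (B ∧ ¬C) false.
  j=5: (B ∧ ¬C) holds; C holds at every k in [2,4] → satisfied.

True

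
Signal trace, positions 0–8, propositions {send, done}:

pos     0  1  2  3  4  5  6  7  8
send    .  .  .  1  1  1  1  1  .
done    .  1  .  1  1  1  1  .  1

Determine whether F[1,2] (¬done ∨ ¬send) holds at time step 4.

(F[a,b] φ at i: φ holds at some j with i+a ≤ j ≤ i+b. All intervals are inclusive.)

Check (¬done ∨ ¬send) at each j in [5,6]:
  j=5: false
  j=6: false
No position in the window satisfies it → formula fails.

Does not hold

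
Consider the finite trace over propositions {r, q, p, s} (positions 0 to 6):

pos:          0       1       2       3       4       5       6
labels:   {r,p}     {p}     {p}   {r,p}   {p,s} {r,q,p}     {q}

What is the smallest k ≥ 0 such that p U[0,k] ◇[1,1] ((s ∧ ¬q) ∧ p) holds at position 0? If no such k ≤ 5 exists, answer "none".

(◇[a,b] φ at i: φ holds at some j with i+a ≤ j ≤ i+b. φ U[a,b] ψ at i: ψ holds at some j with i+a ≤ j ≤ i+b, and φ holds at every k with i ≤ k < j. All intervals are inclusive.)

3

Need earliest j ≥ 0 with ◇[1,1] ((s ∧ ¬q) ∧ p), and p at every k in [0,j-1].
  j=0: rhs fails.
  j=1: rhs fails.
  j=2: rhs fails.
  j=3: rhs holds; lhs holds on [0,2]. k = 3.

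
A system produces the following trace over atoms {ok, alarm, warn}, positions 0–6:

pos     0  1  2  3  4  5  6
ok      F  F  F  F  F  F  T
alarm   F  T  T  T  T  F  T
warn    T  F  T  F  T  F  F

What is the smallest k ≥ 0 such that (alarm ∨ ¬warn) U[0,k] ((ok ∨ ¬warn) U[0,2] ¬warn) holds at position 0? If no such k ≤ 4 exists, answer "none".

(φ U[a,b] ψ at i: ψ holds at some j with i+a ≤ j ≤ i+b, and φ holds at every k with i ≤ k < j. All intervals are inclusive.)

Need earliest j ≥ 0 with ((ok ∨ ¬warn) U[0,2] ¬warn), and (alarm ∨ ¬warn) at every k in [0,j-1].
  j=0: rhs fails.
  j=1: rhs holds but lhs fails at k=0.
  j=2: rhs fails.
  j=3: rhs holds but lhs fails at k=0.
  j=4: rhs fails.
No witness within the range → none.

none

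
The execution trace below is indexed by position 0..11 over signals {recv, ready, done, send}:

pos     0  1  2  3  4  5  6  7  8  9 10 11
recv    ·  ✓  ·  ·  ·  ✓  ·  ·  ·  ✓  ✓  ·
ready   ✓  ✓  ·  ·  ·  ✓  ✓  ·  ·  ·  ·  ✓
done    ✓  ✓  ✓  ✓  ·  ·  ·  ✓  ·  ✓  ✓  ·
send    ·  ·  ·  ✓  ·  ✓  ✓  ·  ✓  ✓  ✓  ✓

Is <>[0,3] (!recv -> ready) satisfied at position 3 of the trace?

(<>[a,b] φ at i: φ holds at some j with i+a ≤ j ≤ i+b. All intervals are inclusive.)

Check (!recv -> ready) at each j in [3,6]:
  j=3: false
  j=4: false
  j=5: true
  j=6: true
Found at j=5 → formula holds.

Holds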